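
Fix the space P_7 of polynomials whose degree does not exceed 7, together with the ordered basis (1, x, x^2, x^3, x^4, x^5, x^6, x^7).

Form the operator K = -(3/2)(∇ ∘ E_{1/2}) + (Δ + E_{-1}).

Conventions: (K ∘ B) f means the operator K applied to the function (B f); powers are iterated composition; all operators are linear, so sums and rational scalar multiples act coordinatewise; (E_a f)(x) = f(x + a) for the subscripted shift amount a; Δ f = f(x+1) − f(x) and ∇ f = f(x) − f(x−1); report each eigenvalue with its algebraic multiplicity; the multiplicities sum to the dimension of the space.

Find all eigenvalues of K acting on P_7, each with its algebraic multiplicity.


λ = 1 (multiplicity 8)

image of 1: 1
image of x: x - 3/2
image of x^2: x^2 - 3x + 2
image of x^3: x^3 - (9/2)x^2 + 6x - 3/8
image of x^4: x^4 - 6x^3 + 12x^2 - (3/2)x + 2
image of x^5: x^5 - (15/2)x^4 + 20x^3 - (15/4)x^2 + 10x - 3/32
image of x^6: x^6 - 9x^5 + 30x^4 - (15/2)x^3 + 30x^2 - (9/16)x + 2
image of x^7: x^7 - (21/2)x^6 + 42x^5 - (105/8)x^4 + 70x^3 - (63/32)x^2 + 14x - 3/128
the matrix is upper triangular; its diagonal is (1, 1, 1, 1, 1, 1, 1, 1)
for a triangular matrix the eigenvalues are the diagonal entries, with algebraic multiplicity their repetition count


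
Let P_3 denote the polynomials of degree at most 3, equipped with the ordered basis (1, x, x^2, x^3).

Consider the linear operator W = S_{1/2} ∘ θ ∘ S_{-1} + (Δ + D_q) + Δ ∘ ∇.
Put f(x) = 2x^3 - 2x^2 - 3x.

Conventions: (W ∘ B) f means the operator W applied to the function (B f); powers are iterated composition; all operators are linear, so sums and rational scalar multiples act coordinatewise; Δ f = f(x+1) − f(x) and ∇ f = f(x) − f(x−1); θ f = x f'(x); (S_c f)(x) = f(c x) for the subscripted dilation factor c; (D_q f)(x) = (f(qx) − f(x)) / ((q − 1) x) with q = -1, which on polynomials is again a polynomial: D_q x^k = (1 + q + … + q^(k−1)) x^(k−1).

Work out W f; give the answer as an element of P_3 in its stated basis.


the image equals g(x) = -(3/4)x^3 + 7x^2 + (31/2)x - 10

S_{-1} f = -2x^3 - 2x^2 + 3x
θ S_{-1} f = -6x^3 - 4x^2 + 3x
S_{1/2} θ S_{-1} f = -(3/4)x^3 - x^2 + (3/2)x
Δ f = 6x^2 + 2x - 3
D_q f = 2x^2 - 3
(Δ + D_q) f = 8x^2 + 2x - 6
∇ f = 6x^2 - 10x + 1
Δ ∇ f = 12x - 4
(S_{1/2} ∘ θ ∘ S_{-1} + (Δ + D_q) + Δ ∘ ∇) f = -(3/4)x^3 + 7x^2 + (31/2)x - 10


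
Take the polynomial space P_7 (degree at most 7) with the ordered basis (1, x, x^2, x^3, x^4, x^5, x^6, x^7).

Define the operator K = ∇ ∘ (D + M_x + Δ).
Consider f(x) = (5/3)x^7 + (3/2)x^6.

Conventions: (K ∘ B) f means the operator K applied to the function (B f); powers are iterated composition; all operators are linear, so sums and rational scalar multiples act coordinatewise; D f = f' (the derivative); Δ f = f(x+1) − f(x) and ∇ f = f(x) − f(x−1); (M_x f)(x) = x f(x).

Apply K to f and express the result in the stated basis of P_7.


D f = (35/3)x^6 + 9x^5
M_x f = (5/3)x^8 + (3/2)x^7
Δ f = (35/3)x^6 + 44x^5 + (485/6)x^4 + (265/3)x^3 + (115/2)x^2 + (62/3)x + 19/6
(D + M_x + Δ) f = (5/3)x^8 + (3/2)x^7 + (70/3)x^6 + 53x^5 + (485/6)x^4 + (265/3)x^3 + (115/2)x^2 + (62/3)x + 19/6
∇ (D + M_x + Δ) f = (40/3)x^7 - (217/6)x^6 + (1211/6)x^5 - (895/6)x^4 + (1805/6)x^3 - (331/6)x^2 + (307/6)x + 1/6

g(x) = (40/3)x^7 - (217/6)x^6 + (1211/6)x^5 - (895/6)x^4 + (1805/6)x^3 - (331/6)x^2 + (307/6)x + 1/6


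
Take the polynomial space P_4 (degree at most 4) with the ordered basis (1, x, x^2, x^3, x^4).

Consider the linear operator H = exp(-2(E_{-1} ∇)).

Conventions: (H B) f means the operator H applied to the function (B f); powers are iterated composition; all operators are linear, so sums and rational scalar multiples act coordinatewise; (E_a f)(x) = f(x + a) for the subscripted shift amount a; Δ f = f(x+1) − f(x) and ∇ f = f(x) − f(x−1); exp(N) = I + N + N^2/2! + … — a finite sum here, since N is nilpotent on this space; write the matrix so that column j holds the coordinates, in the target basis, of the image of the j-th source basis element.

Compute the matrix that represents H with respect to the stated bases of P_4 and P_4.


the matrix is [[1, -2, 10, -58, 410]; [0, 1, -4, 30, -232]; [0, 0, 1, -6, 60]; [0, 0, 0, 1, -8]; [0, 0, 0, 0, 1]] (rows listed top to bottom)

image of 1: 1
image of x: x - 2
image of x^2: x^2 - 4x + 10
image of x^3: x^3 - 6x^2 + 30x - 58
image of x^4: x^4 - 8x^3 + 60x^2 - 232x + 410
each image's coordinates form column j of the matrix


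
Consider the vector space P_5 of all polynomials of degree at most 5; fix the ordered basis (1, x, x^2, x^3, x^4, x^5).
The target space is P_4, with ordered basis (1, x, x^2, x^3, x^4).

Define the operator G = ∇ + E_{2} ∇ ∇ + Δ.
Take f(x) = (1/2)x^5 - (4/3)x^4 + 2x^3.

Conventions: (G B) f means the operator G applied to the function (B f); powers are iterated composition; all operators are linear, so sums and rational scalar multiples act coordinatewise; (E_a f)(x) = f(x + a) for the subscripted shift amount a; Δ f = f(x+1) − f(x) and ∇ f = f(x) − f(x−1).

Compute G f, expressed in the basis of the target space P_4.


the image equals g(x) = 5x^4 - (2/3)x^3 + 36x^2 + (13/3)x + 40/3

∇ f = (5/2)x^4 - (31/3)x^3 + 19x^2 - (83/6)x + 23/6
∇ f = (5/2)x^4 - (31/3)x^3 + 19x^2 - (83/6)x + 23/6
∇ ∇ f = 10x^3 - 46x^2 + 79x - 137/3
E_{2} ∇ ∇ f = 10x^3 + 14x^2 + 15x + 25/3
Δ f = (5/2)x^4 - (1/3)x^3 + 3x^2 + (19/6)x + 7/6
(∇ + E_{2} ∇ ∇ + Δ) f = 5x^4 - (2/3)x^3 + 36x^2 + (13/3)x + 40/3


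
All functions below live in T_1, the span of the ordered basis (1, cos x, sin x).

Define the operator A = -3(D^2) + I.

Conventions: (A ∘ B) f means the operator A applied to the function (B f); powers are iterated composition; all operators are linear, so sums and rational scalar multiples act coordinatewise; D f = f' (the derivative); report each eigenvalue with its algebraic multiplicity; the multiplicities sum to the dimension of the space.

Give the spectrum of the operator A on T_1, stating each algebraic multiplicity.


λ = 1 (multiplicity 1), λ = 4 (multiplicity 2)

image of 1: 1
image of cos x: 4cos x
image of sin x: 4sin x
the matrix is diagonal; its diagonal is (1, 4, 4)
for a triangular matrix the eigenvalues are the diagonal entries, with algebraic multiplicity their repetition count


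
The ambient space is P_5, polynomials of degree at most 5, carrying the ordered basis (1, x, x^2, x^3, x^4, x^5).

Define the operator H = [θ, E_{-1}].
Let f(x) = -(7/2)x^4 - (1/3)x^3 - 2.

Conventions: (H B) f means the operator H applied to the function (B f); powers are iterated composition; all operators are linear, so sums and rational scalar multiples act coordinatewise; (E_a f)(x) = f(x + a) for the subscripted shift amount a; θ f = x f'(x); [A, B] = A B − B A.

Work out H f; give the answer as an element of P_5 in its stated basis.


the image equals g(x) = -14x^3 + 41x^2 - 40x + 13

E_{-1} f = -(7/2)x^4 + (41/3)x^3 - 20x^2 + 13x - 31/6
θ E_{-1} f = -14x^4 + 41x^3 - 40x^2 + 13x
θ f = -14x^4 - x^3
E_{-1} θ f = -14x^4 + 55x^3 - 81x^2 + 53x - 13
[θ, E_{-1}] f = -14x^3 + 41x^2 - 40x + 13


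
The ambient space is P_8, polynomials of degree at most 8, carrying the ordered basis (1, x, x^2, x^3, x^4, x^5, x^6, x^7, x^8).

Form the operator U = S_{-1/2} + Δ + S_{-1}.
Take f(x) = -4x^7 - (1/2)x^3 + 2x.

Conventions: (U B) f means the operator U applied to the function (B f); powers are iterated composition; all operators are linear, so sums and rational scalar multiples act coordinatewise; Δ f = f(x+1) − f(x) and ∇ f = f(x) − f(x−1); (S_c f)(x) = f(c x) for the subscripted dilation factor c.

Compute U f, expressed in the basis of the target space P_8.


S_{-1/2} f = (1/32)x^7 + (1/16)x^3 - x
Δ f = -28x^6 - 84x^5 - 140x^4 - 140x^3 - (171/2)x^2 - (59/2)x - 5/2
S_{-1} f = 4x^7 + (1/2)x^3 - 2x
(S_{-1/2} + Δ + S_{-1}) f = (129/32)x^7 - 28x^6 - 84x^5 - 140x^4 - (2231/16)x^3 - (171/2)x^2 - (65/2)x - 5/2

the image equals g(x) = (129/32)x^7 - 28x^6 - 84x^5 - 140x^4 - (2231/16)x^3 - (171/2)x^2 - (65/2)x - 5/2


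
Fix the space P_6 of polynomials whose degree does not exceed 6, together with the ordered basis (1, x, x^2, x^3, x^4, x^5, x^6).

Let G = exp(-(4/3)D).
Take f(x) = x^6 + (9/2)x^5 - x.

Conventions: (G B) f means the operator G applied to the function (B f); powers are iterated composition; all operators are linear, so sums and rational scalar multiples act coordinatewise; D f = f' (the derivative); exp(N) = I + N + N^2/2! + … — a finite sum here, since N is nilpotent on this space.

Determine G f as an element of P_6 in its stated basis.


the result is g(x) = x^6 - (7/2)x^5 - (10/3)x^4 + (880/27)x^3 - (1600/27)x^2 + (3631/81)x - 8756/729

order-1 term: -8x^5 - 30x^4 + 4/3
order-2 term: (80/3)x^4 + 80x^3
order-3 term: -(1280/27)x^3 - (320/3)x^2
order-4 term: (1280/27)x^2 + (640/9)x
order-5 term: -(2048/81)x - 512/27
order-6 term: 4096/729
the series for exp(-(4/3)D) f terminates at order 6
exp(-(4/3)D) f = x^6 - (7/2)x^5 - (10/3)x^4 + (880/27)x^3 - (1600/27)x^2 + (3631/81)x - 8756/729


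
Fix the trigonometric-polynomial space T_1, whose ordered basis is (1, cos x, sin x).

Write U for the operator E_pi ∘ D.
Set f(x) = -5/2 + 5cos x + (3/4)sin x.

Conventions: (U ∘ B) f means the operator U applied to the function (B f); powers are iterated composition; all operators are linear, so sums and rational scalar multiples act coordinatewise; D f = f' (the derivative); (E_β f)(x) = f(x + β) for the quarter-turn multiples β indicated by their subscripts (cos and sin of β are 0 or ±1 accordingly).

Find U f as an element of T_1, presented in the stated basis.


the image equals g(x) = -(3/4)cos x + 5sin x

D f = (3/4)cos x - 5sin x
E_pi D f = -(3/4)cos x + 5sin x


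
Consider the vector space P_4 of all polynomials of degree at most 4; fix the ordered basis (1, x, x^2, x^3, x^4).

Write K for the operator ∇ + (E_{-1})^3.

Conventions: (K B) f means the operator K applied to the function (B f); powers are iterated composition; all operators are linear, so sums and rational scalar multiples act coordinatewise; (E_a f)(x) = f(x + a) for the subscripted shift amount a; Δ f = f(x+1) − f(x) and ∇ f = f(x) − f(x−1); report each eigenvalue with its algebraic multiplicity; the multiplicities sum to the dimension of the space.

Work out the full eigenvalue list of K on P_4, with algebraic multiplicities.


image of 1: 1
image of x: x - 2
image of x^2: x^2 - 4x + 8
image of x^3: x^3 - 6x^2 + 24x - 26
image of x^4: x^4 - 8x^3 + 48x^2 - 104x + 80
the matrix is upper triangular; its diagonal is (1, 1, 1, 1, 1)
for a triangular matrix the eigenvalues are the diagonal entries, with algebraic multiplicity their repetition count

λ = 1 (multiplicity 5)


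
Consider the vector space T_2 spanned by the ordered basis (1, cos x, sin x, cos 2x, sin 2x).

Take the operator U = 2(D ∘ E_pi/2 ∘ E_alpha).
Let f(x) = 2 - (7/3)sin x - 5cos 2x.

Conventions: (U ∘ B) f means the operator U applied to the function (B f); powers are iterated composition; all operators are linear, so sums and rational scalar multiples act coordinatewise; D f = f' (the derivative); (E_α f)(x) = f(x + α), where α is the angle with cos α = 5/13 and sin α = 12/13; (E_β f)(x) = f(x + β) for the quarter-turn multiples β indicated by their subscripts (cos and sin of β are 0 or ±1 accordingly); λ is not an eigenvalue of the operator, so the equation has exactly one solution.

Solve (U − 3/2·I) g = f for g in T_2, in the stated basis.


write g with unknown coordinates in the stated basis and equate coefficients in (U − 3/2·I) g = f
solving from the highest basis element down gives g = -4/3 - (224/445)cos x + (826/1335)sin x - (4530/6577)cos 2x - (9520/6577)sin 2x
check: U g = -(336/445)cos x - (1876/1335)sin x - (39680/6577)cos 2x - (14280/6577)sin 2x
so U g − 3/2·g = 2 - (7/3)sin x - 5cos 2x = f ✓

the result is g(x) = -4/3 - (224/445)cos x + (826/1335)sin x - (4530/6577)cos 2x - (9520/6577)sin 2x


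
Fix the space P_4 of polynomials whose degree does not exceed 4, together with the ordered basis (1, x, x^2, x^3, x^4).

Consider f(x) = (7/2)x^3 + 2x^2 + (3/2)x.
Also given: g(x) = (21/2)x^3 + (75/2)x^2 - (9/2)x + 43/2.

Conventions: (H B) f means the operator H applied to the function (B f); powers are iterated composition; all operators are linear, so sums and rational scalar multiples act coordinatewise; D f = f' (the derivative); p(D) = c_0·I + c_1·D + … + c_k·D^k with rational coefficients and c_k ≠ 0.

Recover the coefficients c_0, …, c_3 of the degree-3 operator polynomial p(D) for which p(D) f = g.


D^0 f = (7/2)x^3 + 2x^2 + (3/2)x
D^1 f = (21/2)x^2 + 4x + 3/2
D^2 f = 21x + 4
D^3 f = 21
matching coefficients of g against c_0 f + c_1 Df + … from the top degree down determines the c_i
solution: c_0 = 3, c_1 = 3, c_2 = -1, c_3 = 1

c_0 = 3, c_1 = 3, c_2 = -1, c_3 = 1


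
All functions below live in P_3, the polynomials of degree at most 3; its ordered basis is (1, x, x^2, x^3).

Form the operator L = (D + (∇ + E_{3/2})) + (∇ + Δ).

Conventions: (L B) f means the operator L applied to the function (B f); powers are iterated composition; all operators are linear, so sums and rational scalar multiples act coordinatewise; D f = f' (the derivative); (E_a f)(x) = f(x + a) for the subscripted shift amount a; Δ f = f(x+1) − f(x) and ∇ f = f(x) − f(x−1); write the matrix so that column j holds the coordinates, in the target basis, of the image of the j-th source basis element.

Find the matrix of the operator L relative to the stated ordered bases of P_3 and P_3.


the matrix is [[1, 11/2, 5/4, 51/8]; [0, 1, 11, 15/4]; [0, 0, 1, 33/2]; [0, 0, 0, 1]] (rows listed top to bottom)

image of 1: 1
image of x: x + 11/2
image of x^2: x^2 + 11x + 5/4
image of x^3: x^3 + (33/2)x^2 + (15/4)x + 51/8
each image's coordinates form column j of the matrix


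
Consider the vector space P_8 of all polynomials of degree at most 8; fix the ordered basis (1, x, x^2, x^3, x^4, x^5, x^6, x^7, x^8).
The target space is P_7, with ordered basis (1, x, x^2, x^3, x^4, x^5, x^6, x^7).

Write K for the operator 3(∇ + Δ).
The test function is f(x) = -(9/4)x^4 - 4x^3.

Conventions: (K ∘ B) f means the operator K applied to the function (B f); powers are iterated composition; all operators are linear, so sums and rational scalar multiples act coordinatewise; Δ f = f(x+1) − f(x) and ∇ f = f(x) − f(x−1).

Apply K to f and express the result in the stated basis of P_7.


the result is g(x) = -54x^3 - 72x^2 - 54x - 24

∇ f = -9x^3 + (3/2)x^2 + 3x - 7/4
Δ f = -9x^3 - (51/2)x^2 - 21x - 25/4
(∇ + Δ) f = -18x^3 - 24x^2 - 18x - 8
(3(∇ + Δ)) f = -54x^3 - 72x^2 - 54x - 24


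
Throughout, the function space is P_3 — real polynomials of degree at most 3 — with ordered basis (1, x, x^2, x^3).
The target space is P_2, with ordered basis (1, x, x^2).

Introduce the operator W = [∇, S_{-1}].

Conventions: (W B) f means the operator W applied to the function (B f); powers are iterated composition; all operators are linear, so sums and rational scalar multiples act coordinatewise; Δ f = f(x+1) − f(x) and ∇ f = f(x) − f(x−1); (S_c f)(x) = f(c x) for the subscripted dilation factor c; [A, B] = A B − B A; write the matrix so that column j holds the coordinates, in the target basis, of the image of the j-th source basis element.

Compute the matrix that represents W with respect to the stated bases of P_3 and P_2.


image of 1: 0
image of x: -2
image of x^2: 4x
image of x^3: -6x^2 - 2
each image's coordinates form column j of the matrix

the matrix is [[0, -2, 0, -2]; [0, 0, 4, 0]; [0, 0, 0, -6]] (rows listed top to bottom)


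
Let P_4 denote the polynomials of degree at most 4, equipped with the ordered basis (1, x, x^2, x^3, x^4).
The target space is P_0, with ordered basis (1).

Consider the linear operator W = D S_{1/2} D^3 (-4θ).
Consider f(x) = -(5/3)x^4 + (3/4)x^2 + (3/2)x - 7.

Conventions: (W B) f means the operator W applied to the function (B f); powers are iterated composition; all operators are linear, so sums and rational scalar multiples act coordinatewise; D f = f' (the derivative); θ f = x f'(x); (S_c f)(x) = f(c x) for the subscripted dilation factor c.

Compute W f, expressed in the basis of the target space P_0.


θ f = -(20/3)x^4 + (3/2)x^2 + (3/2)x
(-4θ) f = (80/3)x^4 - 6x^2 - 6x
D (-4θ) f = (320/3)x^3 - 12x - 6
D D (-4θ) f = 320x^2 - 12
D D D (-4θ) f = 640x
S_{1/2} D^3 (-4θ) f = 320x
D S_{1/2} D^3 (-4θ) f = 320

the image equals g(x) = 320


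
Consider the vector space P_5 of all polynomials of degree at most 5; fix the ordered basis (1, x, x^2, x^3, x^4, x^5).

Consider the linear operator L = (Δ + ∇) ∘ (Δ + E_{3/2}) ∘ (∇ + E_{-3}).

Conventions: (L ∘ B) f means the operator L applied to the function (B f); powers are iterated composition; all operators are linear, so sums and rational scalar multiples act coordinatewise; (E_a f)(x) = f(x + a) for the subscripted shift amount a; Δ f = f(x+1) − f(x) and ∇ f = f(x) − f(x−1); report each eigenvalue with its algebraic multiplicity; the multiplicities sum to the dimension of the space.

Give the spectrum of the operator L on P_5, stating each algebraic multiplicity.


λ = 0 (multiplicity 6)

image of 1: 0
image of x: 2
image of x^2: 4x + 2
image of x^3: 6x^2 + 6x + 19/2
image of x^4: 8x^3 + 12x^2 + 38x + 155
image of x^5: 10x^4 + 20x^3 + 95x^2 + 775x - 4019/8
the matrix is upper triangular; its diagonal is (0, 0, 0, 0, 0, 0)
for a triangular matrix the eigenvalues are the diagonal entries, with algebraic multiplicity their repetition count


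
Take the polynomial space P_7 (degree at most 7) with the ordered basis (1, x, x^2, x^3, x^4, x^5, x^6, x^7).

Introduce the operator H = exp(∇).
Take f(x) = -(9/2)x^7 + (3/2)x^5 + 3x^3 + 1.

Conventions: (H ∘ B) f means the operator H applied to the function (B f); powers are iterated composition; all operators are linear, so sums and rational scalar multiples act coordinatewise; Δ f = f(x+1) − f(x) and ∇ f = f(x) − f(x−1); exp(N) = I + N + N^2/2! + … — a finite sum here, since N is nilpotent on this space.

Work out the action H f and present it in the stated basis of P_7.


order-1 term: -(63/2)x^6 + (189/2)x^5 - 150x^4 + (285/2)x^3 - (141/2)x^2 + 15x
order-2 term: -(189/2)x^5 + (945/2)x^4 - (2175/2)x^3 + (2745/2)x^2 - 915x + 252
order-3 term: -(315/2)x^4 + 945x^3 - (4695/2)x^2 + 2790x - 1314
order-4 term: -(315/2)x^3 + 945x^2 - 2040x + 1560
order-5 term: -(189/2)x^2 + (945/2)x - 1257/2
order-6 term: -(63/2)x + 189/2
order-7 term: -9/2
the series for exp(∇) f terminates at order 7
exp(∇) f = -(9/2)x^7 - (63/2)x^6 + (3/2)x^5 + 165x^4 - (309/2)x^3 - 195x^2 + 291x - 79/2

the image equals g(x) = -(9/2)x^7 - (63/2)x^6 + (3/2)x^5 + 165x^4 - (309/2)x^3 - 195x^2 + 291x - 79/2


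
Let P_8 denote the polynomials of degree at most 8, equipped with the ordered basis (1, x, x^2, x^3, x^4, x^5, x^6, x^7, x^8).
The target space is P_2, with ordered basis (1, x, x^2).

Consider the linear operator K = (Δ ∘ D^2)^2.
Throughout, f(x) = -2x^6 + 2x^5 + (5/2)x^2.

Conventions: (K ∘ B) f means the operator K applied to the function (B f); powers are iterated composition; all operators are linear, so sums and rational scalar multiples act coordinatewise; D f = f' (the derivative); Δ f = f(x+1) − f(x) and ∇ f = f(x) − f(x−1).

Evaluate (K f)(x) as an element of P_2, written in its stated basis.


D f = -12x^5 + 10x^4 + 5x
D D f = -60x^4 + 40x^3 + 5
Δ D^2 f = -240x^3 - 240x^2 - 120x - 20
D (Δ ∘ D^2) f = -720x^2 - 480x - 120
D D (Δ ∘ D^2) f = -1440x - 480
Δ D^2 (Δ ∘ D^2) f = -1440

the result is g(x) = -1440


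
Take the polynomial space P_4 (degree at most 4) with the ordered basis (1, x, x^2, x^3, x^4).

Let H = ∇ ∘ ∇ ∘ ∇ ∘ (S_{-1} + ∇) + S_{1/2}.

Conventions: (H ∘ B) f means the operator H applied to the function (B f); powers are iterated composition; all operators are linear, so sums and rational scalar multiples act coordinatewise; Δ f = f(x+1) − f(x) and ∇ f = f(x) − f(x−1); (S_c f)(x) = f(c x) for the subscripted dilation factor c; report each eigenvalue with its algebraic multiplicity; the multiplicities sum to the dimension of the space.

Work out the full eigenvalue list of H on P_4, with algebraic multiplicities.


image of 1: 1
image of x: (1/2)x
image of x^2: (1/4)x^2
image of x^3: (1/8)x^3 - 6
image of x^4: (1/16)x^4 + 24x - 12
the matrix is upper triangular; its diagonal is (1, 1/2, 1/4, 1/8, 1/16)
for a triangular matrix the eigenvalues are the diagonal entries, with algebraic multiplicity their repetition count

λ = 1/16 (multiplicity 1), λ = 1/8 (multiplicity 1), λ = 1/4 (multiplicity 1), λ = 1/2 (multiplicity 1), λ = 1 (multiplicity 1)


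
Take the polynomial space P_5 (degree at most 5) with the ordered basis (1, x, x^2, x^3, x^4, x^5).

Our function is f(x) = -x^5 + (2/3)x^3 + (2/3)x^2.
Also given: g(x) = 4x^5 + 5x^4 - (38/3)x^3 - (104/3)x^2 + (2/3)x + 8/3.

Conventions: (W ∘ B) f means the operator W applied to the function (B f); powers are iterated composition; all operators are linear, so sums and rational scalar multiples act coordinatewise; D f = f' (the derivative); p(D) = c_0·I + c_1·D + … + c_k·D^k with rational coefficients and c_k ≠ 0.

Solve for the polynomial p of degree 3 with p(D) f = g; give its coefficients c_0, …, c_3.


p(D) = -4·I − D + (1/2)·D^2 + (1/2)·D^3, i.e. c_0 = -4, c_1 = -1, c_2 = 1/2, c_3 = 1/2

D^0 f = -x^5 + (2/3)x^3 + (2/3)x^2
D^1 f = -5x^4 + 2x^2 + (4/3)x
D^2 f = -20x^3 + 4x + 4/3
D^3 f = -60x^2 + 4
matching coefficients of g against c_0 f + c_1 Df + … from the top degree down determines the c_i
solution: c_0 = -4, c_1 = -1, c_2 = 1/2, c_3 = 1/2


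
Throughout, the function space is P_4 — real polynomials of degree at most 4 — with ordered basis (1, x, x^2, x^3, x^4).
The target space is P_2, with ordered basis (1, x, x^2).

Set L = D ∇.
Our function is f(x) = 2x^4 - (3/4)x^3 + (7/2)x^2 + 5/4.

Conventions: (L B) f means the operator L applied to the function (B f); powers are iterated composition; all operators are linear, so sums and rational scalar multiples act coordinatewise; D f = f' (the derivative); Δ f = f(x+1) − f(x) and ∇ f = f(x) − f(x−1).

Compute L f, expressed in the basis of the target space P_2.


g(x) = 24x^2 - (57/2)x + 69/4

∇ f = 8x^3 - (57/4)x^2 + (69/4)x - 25/4
D ∇ f = 24x^2 - (57/2)x + 69/4


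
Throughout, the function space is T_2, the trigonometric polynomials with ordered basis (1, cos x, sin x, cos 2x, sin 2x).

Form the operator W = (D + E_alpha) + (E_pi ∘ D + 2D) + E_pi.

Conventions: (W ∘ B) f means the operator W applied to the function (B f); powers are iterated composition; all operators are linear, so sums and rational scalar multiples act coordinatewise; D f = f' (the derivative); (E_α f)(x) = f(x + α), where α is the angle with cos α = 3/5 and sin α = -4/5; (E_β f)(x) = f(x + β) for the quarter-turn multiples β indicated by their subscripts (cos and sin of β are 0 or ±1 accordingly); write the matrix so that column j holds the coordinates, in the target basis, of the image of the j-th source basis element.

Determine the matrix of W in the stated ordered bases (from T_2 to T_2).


image of 1: 2
image of cos x: -(2/5)cos x - (6/5)sin x
image of sin x: (6/5)cos x - (2/5)sin x
image of cos 2x: (18/25)cos 2x - (176/25)sin 2x
image of sin 2x: (176/25)cos 2x + (18/25)sin 2x
each image's coordinates form column j of the matrix

the matrix is [[2, 0, 0, 0, 0]; [0, -2/5, 6/5, 0, 0]; [0, -6/5, -2/5, 0, 0]; [0, 0, 0, 18/25, 176/25]; [0, 0, 0, -176/25, 18/25]] (rows listed top to bottom)


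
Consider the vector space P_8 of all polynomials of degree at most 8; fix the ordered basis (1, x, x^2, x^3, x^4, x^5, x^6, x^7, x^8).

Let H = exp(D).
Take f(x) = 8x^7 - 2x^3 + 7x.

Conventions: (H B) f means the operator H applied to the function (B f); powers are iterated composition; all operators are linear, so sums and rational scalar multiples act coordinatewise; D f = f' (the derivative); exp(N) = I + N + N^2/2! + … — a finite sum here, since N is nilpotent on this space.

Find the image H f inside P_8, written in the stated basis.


order-1 term: 56x^6 - 6x^2 + 7
order-2 term: 168x^5 - 6x
order-3 term: 280x^4 - 2
order-4 term: 280x^3
order-5 term: 168x^2
order-6 term: 56x
order-7 term: 8
the series for exp(D) f terminates at order 7
exp(D) f = 8x^7 + 56x^6 + 168x^5 + 280x^4 + 278x^3 + 162x^2 + 57x + 13

the result is g(x) = 8x^7 + 56x^6 + 168x^5 + 280x^4 + 278x^3 + 162x^2 + 57x + 13


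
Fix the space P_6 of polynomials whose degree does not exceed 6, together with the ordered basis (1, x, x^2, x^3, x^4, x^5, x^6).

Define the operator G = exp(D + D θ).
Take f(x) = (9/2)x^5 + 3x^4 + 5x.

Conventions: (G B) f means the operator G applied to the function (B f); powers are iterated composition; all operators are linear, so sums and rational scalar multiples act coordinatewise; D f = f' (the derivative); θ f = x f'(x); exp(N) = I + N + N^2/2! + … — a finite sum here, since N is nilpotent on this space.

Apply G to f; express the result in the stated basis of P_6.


order-1 term: 135x^4 + 60x^3 + 10
order-2 term: 1350x^3 + 360x^2
order-3 term: 5400x^2 + 720x
order-4 term: 8100x + 360
order-5 term: 3240
the series for exp(D + D θ) f terminates at order 5
exp(D + D θ) f = (9/2)x^5 + 138x^4 + 1410x^3 + 5760x^2 + 8825x + 3610

the image equals g(x) = (9/2)x^5 + 138x^4 + 1410x^3 + 5760x^2 + 8825x + 3610


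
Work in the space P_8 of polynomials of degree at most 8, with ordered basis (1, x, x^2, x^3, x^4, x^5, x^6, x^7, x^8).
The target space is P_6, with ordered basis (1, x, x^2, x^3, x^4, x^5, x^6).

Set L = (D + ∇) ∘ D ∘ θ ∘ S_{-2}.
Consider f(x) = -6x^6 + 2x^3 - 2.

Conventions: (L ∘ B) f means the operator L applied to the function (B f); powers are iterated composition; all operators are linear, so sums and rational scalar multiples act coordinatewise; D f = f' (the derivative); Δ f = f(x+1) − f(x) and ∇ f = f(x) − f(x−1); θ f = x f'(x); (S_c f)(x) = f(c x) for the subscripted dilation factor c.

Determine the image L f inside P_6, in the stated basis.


S_{-2} f = -384x^6 - 16x^3 - 2
θ S_{-2} f = -2304x^6 - 48x^3
D θ S_{-2} f = -13824x^5 - 144x^2
D (D ∘ θ ∘ S_{-2}) f = -69120x^4 - 288x
∇ (D ∘ θ ∘ S_{-2}) f = -69120x^4 + 138240x^3 - 138240x^2 + 68832x - 13680
(D + ∇) (D ∘ θ ∘ S_{-2}) f = -138240x^4 + 138240x^3 - 138240x^2 + 68544x - 13680

the result is g(x) = -138240x^4 + 138240x^3 - 138240x^2 + 68544x - 13680


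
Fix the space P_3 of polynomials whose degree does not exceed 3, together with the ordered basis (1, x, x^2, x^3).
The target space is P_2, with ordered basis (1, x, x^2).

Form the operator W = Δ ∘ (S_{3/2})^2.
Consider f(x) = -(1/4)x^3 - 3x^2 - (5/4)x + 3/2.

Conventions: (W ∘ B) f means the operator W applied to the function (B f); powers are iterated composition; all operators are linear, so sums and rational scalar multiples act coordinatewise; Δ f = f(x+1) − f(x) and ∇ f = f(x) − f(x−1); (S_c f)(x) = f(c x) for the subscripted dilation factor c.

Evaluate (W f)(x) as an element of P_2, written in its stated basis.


the image equals g(x) = -(2187/256)x^2 - (9963/256)x - 5337/256

S_{3/2} f = -(27/32)x^3 - (27/4)x^2 - (15/8)x + 3/2
S_{3/2} S_{3/2} f = -(729/256)x^3 - (243/16)x^2 - (45/16)x + 3/2
Δ (S_{3/2})^2 f = -(2187/256)x^2 - (9963/256)x - 5337/256


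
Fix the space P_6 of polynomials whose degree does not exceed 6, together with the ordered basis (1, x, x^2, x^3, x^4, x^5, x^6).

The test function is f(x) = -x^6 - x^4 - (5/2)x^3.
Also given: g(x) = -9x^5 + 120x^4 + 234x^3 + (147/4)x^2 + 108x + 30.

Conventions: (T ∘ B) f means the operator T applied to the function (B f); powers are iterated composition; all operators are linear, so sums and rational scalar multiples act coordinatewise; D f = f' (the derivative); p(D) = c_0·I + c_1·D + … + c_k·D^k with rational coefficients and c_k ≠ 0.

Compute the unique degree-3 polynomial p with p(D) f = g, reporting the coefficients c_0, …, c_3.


D^0 f = -x^6 - x^4 - (5/2)x^3
D^1 f = -6x^5 - 4x^3 - (15/2)x^2
D^2 f = -30x^4 - 12x^2 - 15x
D^3 f = -120x^3 - 24x - 15
matching coefficients of g against c_0 f + c_1 Df + … from the top degree down determines the c_i
solution: c_0 = 0, c_1 = 3/2, c_2 = -4, c_3 = -2

c_0 = 0, c_1 = 3/2, c_2 = -4, c_3 = -2


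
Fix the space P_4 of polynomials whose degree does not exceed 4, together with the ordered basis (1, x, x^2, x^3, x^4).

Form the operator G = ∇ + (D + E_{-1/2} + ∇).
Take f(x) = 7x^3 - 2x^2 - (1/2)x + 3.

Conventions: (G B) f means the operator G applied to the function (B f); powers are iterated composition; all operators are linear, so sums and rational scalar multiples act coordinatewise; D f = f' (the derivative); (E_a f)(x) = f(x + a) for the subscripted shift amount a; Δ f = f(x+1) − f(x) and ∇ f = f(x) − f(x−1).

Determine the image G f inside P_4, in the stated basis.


the image equals g(x) = 7x^3 + (101/2)x^2 - (189/4)x + 147/8

∇ f = 21x^2 - 25x + 17/2
D f = 21x^2 - 4x - 1/2
E_{-1/2} f = 7x^3 - (25/2)x^2 + (27/4)x + 15/8
∇ f = 21x^2 - 25x + 17/2
(D + E_{-1/2} + ∇) f = 7x^3 + (59/2)x^2 - (89/4)x + 79/8
(∇ + (D + E_{-1/2} + ∇)) f = 7x^3 + (101/2)x^2 - (189/4)x + 147/8


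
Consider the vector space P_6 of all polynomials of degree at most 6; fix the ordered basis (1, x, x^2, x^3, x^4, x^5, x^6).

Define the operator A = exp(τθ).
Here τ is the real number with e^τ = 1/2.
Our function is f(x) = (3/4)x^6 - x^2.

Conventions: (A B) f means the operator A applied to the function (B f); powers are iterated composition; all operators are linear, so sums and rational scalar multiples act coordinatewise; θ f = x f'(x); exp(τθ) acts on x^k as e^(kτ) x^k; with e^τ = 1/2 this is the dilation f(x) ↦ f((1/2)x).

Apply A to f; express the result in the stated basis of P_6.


exp(τθ) x^k = e^(kτ) x^k; with e^τ = 1/2 this sends x^k to (1/2)^k x^k
x^2 ↦ 1/4 x^2
x^6 ↦ 1/64 x^6
applying this coordinatewise to f: exp(τθ) f = (3/256)x^6 - (1/4)x^2

the result is g(x) = (3/256)x^6 - (1/4)x^2


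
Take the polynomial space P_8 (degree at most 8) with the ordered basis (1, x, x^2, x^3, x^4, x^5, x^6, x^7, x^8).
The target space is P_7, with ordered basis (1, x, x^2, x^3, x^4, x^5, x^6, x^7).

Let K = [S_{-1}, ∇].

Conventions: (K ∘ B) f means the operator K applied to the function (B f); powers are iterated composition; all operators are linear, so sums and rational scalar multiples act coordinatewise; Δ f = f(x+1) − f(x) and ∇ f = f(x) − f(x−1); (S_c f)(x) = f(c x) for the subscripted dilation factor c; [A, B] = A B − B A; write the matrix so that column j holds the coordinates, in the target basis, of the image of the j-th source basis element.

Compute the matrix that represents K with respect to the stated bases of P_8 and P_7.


the matrix is [[0, 2, 0, 2, 0, 2, 0, 2, 0]; [0, 0, -4, 0, -8, 0, -12, 0, -16]; [0, 0, 0, 6, 0, 20, 0, 42, 0]; [0, 0, 0, 0, -8, 0, -40, 0, -112]; [0, 0, 0, 0, 0, 10, 0, 70, 0]; [0, 0, 0, 0, 0, 0, -12, 0, -112]; [0, 0, 0, 0, 0, 0, 0, 14, 0]; [0, 0, 0, 0, 0, 0, 0, 0, -16]] (rows listed top to bottom)

image of 1: 0
image of x: 2
image of x^2: -4x
image of x^3: 6x^2 + 2
image of x^4: -8x^3 - 8x
image of x^5: 10x^4 + 20x^2 + 2
image of x^6: -12x^5 - 40x^3 - 12x
image of x^7: 14x^6 + 70x^4 + 42x^2 + 2
image of x^8: -16x^7 - 112x^5 - 112x^3 - 16x
each image's coordinates form column j of the matrix


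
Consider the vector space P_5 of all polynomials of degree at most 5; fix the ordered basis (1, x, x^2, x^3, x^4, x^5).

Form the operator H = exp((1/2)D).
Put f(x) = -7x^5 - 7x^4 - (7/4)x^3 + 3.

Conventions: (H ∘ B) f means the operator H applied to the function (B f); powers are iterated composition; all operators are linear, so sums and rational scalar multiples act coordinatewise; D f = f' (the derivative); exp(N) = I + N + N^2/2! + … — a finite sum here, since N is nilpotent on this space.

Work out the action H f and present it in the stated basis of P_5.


order-1 term: -(35/2)x^4 - 14x^3 - (21/8)x^2
order-2 term: -(35/2)x^3 - (21/2)x^2 - (21/16)x
order-3 term: -(35/4)x^2 - (7/2)x - 7/32
order-4 term: -(35/16)x - 7/16
order-5 term: -7/32
the series for exp((1/2)D) f terminates at order 5
exp((1/2)D) f = -7x^5 - (49/2)x^4 - (133/4)x^3 - (175/8)x^2 - 7x + 17/8

the result is g(x) = -7x^5 - (49/2)x^4 - (133/4)x^3 - (175/8)x^2 - 7x + 17/8


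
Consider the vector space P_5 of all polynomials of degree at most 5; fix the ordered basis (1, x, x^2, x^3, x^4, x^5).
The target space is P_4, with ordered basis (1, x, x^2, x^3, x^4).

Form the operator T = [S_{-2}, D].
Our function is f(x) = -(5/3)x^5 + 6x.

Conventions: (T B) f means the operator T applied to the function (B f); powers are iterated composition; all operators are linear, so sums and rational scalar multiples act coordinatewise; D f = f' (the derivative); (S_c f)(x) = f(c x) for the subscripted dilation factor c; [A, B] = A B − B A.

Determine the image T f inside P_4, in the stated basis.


g(x) = -400x^4 + 18

D f = -(25/3)x^4 + 6
S_{-2} D f = -(400/3)x^4 + 6
S_{-2} f = (160/3)x^5 - 12x
D S_{-2} f = (800/3)x^4 - 12
[S_{-2}, D] f = -400x^4 + 18


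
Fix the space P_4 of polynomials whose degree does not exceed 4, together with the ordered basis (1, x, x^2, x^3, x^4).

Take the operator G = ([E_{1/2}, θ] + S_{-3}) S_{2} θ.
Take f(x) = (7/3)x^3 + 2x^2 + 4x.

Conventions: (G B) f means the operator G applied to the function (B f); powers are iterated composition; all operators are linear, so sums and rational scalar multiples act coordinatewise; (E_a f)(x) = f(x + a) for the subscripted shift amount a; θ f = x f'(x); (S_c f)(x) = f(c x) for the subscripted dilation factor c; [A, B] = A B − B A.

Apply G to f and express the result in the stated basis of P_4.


the result is g(x) = -1512x^3 + 228x^2 + 76x + 33

θ f = 7x^3 + 4x^2 + 4x
S_{2} θ f = 56x^3 + 16x^2 + 8x
θ S_{2} θ f = 168x^3 + 32x^2 + 8x
E_{1/2} θ S_{2} θ f = 168x^3 + 284x^2 + 166x + 33
E_{1/2} S_{2} θ f = 56x^3 + 100x^2 + 66x + 15
θ E_{1/2} S_{2} θ f = 168x^3 + 200x^2 + 66x
[E_{1/2}, θ] S_{2} θ f = 84x^2 + 100x + 33
S_{-3} S_{2} θ f = -1512x^3 + 144x^2 - 24x
([E_{1/2}, θ] + S_{-3}) S_{2} θ f = -1512x^3 + 228x^2 + 76x + 33


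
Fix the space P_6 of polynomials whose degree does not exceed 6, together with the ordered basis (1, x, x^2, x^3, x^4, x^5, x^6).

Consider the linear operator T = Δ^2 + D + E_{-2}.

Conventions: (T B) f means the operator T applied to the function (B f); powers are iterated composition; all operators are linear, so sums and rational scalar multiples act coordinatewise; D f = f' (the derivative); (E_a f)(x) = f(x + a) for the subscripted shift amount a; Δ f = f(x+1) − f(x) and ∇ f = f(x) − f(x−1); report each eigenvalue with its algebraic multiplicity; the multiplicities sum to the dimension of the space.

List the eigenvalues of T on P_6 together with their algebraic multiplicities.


image of 1: 1
image of x: x - 1
image of x^2: x^2 - 2x + 6
image of x^3: x^3 - 3x^2 + 18x - 2
image of x^4: x^4 - 4x^3 + 36x^2 - 8x + 30
image of x^5: x^5 - 5x^4 + 60x^3 - 20x^2 + 150x - 2
image of x^6: x^6 - 6x^5 + 90x^4 - 40x^3 + 450x^2 - 12x + 126
the matrix is upper triangular; its diagonal is (1, 1, 1, 1, 1, 1, 1)
for a triangular matrix the eigenvalues are the diagonal entries, with algebraic multiplicity their repetition count

λ = 1 (multiplicity 7)


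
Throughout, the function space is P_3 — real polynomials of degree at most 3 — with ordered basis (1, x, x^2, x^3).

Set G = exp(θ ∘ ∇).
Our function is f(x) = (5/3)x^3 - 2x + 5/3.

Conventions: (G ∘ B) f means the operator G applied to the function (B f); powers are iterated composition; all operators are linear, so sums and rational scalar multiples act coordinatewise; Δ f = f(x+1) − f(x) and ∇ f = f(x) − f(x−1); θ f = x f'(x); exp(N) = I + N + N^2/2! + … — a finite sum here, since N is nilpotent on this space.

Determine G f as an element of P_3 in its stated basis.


the result is g(x) = (5/3)x^3 + 10x^2 + 3x + 5/3

order-1 term: 10x^2 - 5x
order-2 term: 10x
the series for exp(θ ∘ ∇) f terminates at order 2
exp(θ ∘ ∇) f = (5/3)x^3 + 10x^2 + 3x + 5/3


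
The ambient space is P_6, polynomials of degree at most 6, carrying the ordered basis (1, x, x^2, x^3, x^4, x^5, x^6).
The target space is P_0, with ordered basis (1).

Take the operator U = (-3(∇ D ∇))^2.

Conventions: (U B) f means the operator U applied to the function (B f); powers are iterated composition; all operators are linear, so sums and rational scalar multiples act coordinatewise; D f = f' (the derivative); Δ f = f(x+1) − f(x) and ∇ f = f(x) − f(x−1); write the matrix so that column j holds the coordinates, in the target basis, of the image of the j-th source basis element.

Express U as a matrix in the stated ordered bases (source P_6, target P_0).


the matrix is [[0, 0, 0, 0, 0, 0, 6480]] (rows listed top to bottom)

image of 1: 0
image of x: 0
image of x^2: 0
image of x^3: 0
image of x^4: 0
image of x^5: 0
image of x^6: 6480
each image's coordinates form column j of the matrix


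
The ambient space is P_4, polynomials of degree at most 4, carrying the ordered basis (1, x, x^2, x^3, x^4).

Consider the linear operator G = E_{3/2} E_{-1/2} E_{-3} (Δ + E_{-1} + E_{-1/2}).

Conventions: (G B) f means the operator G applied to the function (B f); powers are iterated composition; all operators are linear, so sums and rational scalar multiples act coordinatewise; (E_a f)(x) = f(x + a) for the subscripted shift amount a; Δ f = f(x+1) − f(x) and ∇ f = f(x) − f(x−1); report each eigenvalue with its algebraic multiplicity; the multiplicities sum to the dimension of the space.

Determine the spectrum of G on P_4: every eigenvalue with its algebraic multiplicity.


λ = 2 (multiplicity 5)

image of 1: 2
image of x: 2x - 9/2
image of x^2: 2x^2 - 9x + 49/4
image of x^3: 2x^3 - (27/2)x^2 + (147/4)x - 285/8
image of x^4: 2x^4 - 18x^3 + (147/2)x^2 - (285/2)x + 1681/16
the matrix is upper triangular; its diagonal is (2, 2, 2, 2, 2)
for a triangular matrix the eigenvalues are the diagonal entries, with algebraic multiplicity their repetition count


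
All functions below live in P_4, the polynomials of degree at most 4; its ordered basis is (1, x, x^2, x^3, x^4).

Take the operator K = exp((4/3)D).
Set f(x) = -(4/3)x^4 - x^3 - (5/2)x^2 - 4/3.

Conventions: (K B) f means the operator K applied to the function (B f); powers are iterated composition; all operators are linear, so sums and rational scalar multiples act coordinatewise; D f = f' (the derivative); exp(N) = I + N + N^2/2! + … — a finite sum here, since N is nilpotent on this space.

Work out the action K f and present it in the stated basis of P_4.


order-1 term: -(64/9)x^3 - 4x^2 - (20/3)x
order-2 term: -(128/9)x^2 - (16/3)x - 40/9
order-3 term: -(1024/81)x - 64/27
order-4 term: -1024/243
the series for exp((4/3)D) f terminates at order 4
exp((4/3)D) f = -(4/3)x^4 - (73/9)x^3 - (373/18)x^2 - (1996/81)x - 3004/243

g(x) = -(4/3)x^4 - (73/9)x^3 - (373/18)x^2 - (1996/81)x - 3004/243


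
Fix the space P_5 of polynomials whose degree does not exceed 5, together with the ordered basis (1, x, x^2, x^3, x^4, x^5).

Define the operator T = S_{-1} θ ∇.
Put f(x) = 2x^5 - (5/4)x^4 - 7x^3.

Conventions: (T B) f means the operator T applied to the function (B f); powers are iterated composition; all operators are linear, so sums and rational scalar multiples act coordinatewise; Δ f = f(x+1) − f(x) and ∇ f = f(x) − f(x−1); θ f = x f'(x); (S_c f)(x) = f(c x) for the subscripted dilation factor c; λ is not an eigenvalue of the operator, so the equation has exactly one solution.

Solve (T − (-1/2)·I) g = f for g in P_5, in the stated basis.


write g with unknown coordinates in the stated basis and equate coefficients in (T − (-1/2)·I) g = f
solving from the highest basis element down gives g = 4x^5 - (325/2)x^4 - 4154x^3 + 45788x^2 + 206736x
check: T g = 80x^4 + 2070x^3 - 22894x^2 - 103368x
so T g − (-1/2)·g = 2x^5 - (5/4)x^4 - 7x^3 = f ✓

g(x) = 4x^5 - (325/2)x^4 - 4154x^3 + 45788x^2 + 206736x
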